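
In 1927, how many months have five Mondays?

4

A month of length L has five Mondays iff its first Monday is on day ≤ L−28 (so day 1–3 in a 31-day month, 1–2 in a 30-day month, day 1 in a leap February).
Checking each month of 1927: Jan starts Sat (31d) ✓; Feb starts Tue (28d); Mar starts Tue (31d); Apr starts Fri (30d); May starts Sun (31d) ✓; Jun starts Wed (30d); Jul starts Fri (31d); Aug starts Mon (31d) ✓; Sep starts Thu (30d); Oct starts Sat (31d) ✓; Nov starts Tue (30d); Dec starts Thu (31d).
Five-Monday months: January, May, August, October → 4.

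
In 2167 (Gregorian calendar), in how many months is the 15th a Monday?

1

Check the 15th of each month of 2167: Jan 15: Thu, Feb 15: Sun, Mar 15: Sun, Apr 15: Wed, May 15: Fri, Jun 15: Mon, Jul 15: Wed, Aug 15: Sat, Sep 15: Tue, Oct 15: Thu, Nov 15: Sun, Dec 15: Tue.
Monday occurs in June — 1 month.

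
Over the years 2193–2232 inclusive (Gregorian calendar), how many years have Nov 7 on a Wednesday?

6

Track Nov 7's weekday year by year (advancing +1, or +2 across a Feb 29):
  2193: Thu  2194: Fri (+1)  2195: Sat (+1)  2196: Mon (+2)  2197: Tue (+1)
  2198: Wed (+1) ✓  2199: Thu (+1)  2200: Fri (+1)  2201: Sat (+1)  2202: Sun (+1)
  2203: Mon (+1)  2204: Wed (+2) ✓  2205: Thu (+1)  2206: Fri (+1)  … (12 more years) …
  2219: Sun (+1)  2220: Tue (+2)  2221: Wed (+1) ✓  2222: Thu (+1)  2223: Fri (+1)
  2224: Sun (+2)  2225: Mon (+1)  2226: Tue (+1)  2227: Wed (+1) ✓  2228: Fri (+2)
  2229: Sat (+1)  2230: Sun (+1)  2231: Mon (+1)  2232: Wed (+2) ✓
Wednesday years: 2198, 2204, 2210, 2221, 2227, 2232 — 6 in total.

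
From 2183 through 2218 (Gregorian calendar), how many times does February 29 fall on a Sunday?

Leap years in 2183–2218: 8 of them.
Feb 29 weekday advances by 5 (mod 7) from one leap year to the next four years later (or differs when a century non-leap intervenes).
Leap-day weekdays: 2184:Sun✓ 2188:Fri 2192:Wed 2196:Mon 2204:Wed 2208:Mon 2212:Sat 2216:Thu
Sunday: 2184 → 1.

1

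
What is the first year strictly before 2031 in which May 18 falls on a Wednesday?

2022

From one year to the next, a fixed date's weekday advances by 1, or by 2 when a Feb 29 lies between the two dates.
2031: May 18 is Sunday.
2030: Saturday (−1)
2029: Friday (−1)
2028: Thursday (−1)
2027: Tuesday (−2)
2026: Monday (−1)
2025: Sunday (−1)
2024: Saturday (−1)
2023: Thursday (−2)
2022: Wednesday (−1)
May 18 falls on a Wednesday in 2022.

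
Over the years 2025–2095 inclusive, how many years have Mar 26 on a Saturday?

Track Mar 26's weekday year by year (advancing +1, or +2 across a Feb 29):
  2025: Wed  2026: Thu (+1)  2027: Fri (+1)  2028: Sun (+2)  2029: Mon (+1)
  2030: Tue (+1)  2031: Wed (+1)  2032: Fri (+2)  2033: Sat (+1) ✓  2034: Sun (+1)
  2035: Mon (+1)  2036: Wed (+2)  2037: Thu (+1)  2038: Fri (+1)  … (43 more years) …
  2082: Thu (+1)  2083: Fri (+1)  2084: Sun (+2)  2085: Mon (+1)  2086: Tue (+1)
  2087: Wed (+1)  2088: Fri (+2)  2089: Sat (+1) ✓  2090: Sun (+1)  2091: Mon (+1)
  2092: Wed (+2)  2093: Thu (+1)  2094: Fri (+1)  2095: Sat (+1) ✓
Saturday years: 2033, 2039, 2044, 2050, 2061, 2067, 2072, 2078, 2089, 2095 — 10 in total.

10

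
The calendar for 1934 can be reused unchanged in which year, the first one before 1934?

Two years share a calendar iff Jan 1 falls on the same weekday and both are leap or both are common. 1934: Jan 1 is Monday, common year.
1933: Jan 1 Sunday, common
1932: Jan 1 Friday, leap
1931: Jan 1 Thursday, common
1930: Jan 1 Wednesday, common
1929: Jan 1 Tuesday, common
1928: Jan 1 Sunday, leap
1927: Jan 1 Saturday, common
1926: Jan 1 Friday, common
1925: Jan 1 Thursday, common
1924: Jan 1 Tuesday, leap
1923: Jan 1 Monday, common
1923 matches on both conditions.

1923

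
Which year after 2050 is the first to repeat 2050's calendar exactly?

2061

Two years share a calendar iff Jan 1 falls on the same weekday and both are leap or both are common. 2050: Jan 1 is Saturday, common year.
2051: Jan 1 Sunday, common
2052: Jan 1 Monday, leap
2053: Jan 1 Wednesday, common
2054: Jan 1 Thursday, common
2055: Jan 1 Friday, common
2056: Jan 1 Saturday, leap
2057: Jan 1 Monday, common
2058: Jan 1 Tuesday, common
2059: Jan 1 Wednesday, common
2060: Jan 1 Thursday, leap
2061: Jan 1 Saturday, common
2061 matches on both conditions.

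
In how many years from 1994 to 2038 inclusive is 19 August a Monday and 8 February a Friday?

4

Check each year's weekday for 19 August and 8 February:
  1994: Fri/Tue  1995: Sat/Wed  1996: Mon/Thu  1997: Tue/Sat  1998: Wed/Sun  1999: Thu/Mon  2000: Sat/Tue  2001: Sun/Thu  2002: Mon/Fri ✓  2003: Tue/Sat  2004: Thu/Sun  2005: Fri/Tue  2006: Sat/Wed  2007: Sun/Thu  …(17 more)…  2025: Tue/Sat  2026: Wed/Sun  2027: Thu/Mon  2028: Sat/Tue  2029: Sun/Thu  2030: Mon/Fri ✓  2031: Tue/Sat  2032: Thu/Sun  2033: Fri/Tue  2034: Sat/Wed  2035: Sun/Thu  2036: Tue/Fri  2037: Wed/Sun  2038: Thu/Mon
Both conditions hold in: 2002, 2013, 2019, 2030 — 4.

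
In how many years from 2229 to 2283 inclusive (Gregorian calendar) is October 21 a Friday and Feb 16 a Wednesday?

6

Check each year's weekday for October 21 and Feb 16:
  2229: Wed/Mon  2230: Thu/Tue  2231: Fri/Wed ✓  2232: Sun/Thu  2233: Mon/Sat  2234: Tue/Sun  2235: Wed/Mon  2236: Fri/Tue  2237: Sat/Thu  2238: Sun/Fri  2239: Mon/Sat  2240: Wed/Sun  2241: Thu/Tue  2242: Fri/Wed ✓  …(27 more)…  2270: Fri/Wed ✓  2271: Sat/Thu  2272: Mon/Fri  2273: Tue/Sun  2274: Wed/Mon  2275: Thu/Tue  2276: Sat/Wed  2277: Sun/Fri  2278: Mon/Sat  2279: Tue/Sun  2280: Thu/Mon  2281: Fri/Wed ✓  2282: Sat/Thu  2283: Sun/Fri
Both conditions hold in: 2231, 2242, 2253, 2259, 2270, 2281 — 6.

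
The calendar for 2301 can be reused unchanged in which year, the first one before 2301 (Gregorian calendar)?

Two years share a calendar iff Jan 1 falls on the same weekday and both are leap or both are common. 2301: Jan 1 is Tuesday, common year.
2300: Jan 1 Monday, common
2299: Jan 1 Sunday, common
2298: Jan 1 Saturday, common
2297: Jan 1 Friday, common
2296: Jan 1 Wednesday, leap
2295: Jan 1 Tuesday, common
2295 matches on both conditions.

2295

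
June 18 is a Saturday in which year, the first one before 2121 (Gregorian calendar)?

From one year to the next, a fixed date's weekday advances by 1, or by 2 when a Feb 29 lies between the two dates.
2121: June 18 is Wednesday.
2120: Tuesday (−1)
2119: Sunday (−2)
2118: Saturday (−1)
June 18 falls on a Saturday in 2118.

2118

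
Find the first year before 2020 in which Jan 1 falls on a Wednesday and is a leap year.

1992

Jan 1 advances by 2 weekdays after a leap year and by 1 after a common year.
2020: Jan 1 is Wednesday (leap).
2019: Tuesday
2018: Monday
2017: Sunday
2016: Friday (leap)
2015: Thursday
2014: Wednesday
2013: Tuesday
2012: Sunday (leap)
2011: Saturday
2010: Friday
2009: Thursday
2008: Tuesday (leap)
2007: Monday
2006: Sunday
2005: Saturday
2004: Thursday (leap)
2003: Wednesday
2002: Tuesday
2001: Monday
2000: Saturday (leap)
1999: Friday
1998: Thursday
1997: Wednesday
1996: Monday (leap)
1995: Sunday
1994: Saturday
1993: Friday
1992: Wednesday (leap)
1992 begins on a Wednesday and is a leap year.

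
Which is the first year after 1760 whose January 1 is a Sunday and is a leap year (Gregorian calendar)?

Jan 1 advances by 2 weekdays after a leap year and by 1 after a common year.
1760: Jan 1 is Tuesday (leap).
1761: Thursday
1762: Friday
1763: Saturday
1764: Sunday (leap)
1764 begins on a Sunday and is a leap year.

1764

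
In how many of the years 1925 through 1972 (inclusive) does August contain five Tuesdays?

21

August has 31 days; it has five Tuesdays when Tuesday falls among the first (month-length − 28) days — i.e. when August 1 is one of Tuesday/Monday/Sunday.
August 1 by year: 1925:Sat 1926:Sun✓ 1927:Mon✓ 1928:Wed 1929:Thu 1930:Fri 1931:Sat 1932:Mon✓ 1933:Tue✓ 1934:Wed 1935:Thu 1936:Sat 1937:Sun✓ 1938:Mon✓ 1939:Tue✓ …(18 more)… 1958:Fri 1959:Sat 1960:Mon✓ 1961:Tue✓ 1962:Wed 1963:Thu 1964:Sat 1965:Sun✓ 1966:Mon✓ 1967:Tue✓ 1968:Thu 1969:Fri 1970:Sat 1971:Sun✓ 1972:Tue✓
Years with five Tuesdays: 1926, 1927, 1932, 1933, 1937, 1938, 1939, 1943, 1944, 1948, 1949, 1950, 1954, 1955, 1960, 1961, 1965, 1966, 1967, 1971, 1972 → 21.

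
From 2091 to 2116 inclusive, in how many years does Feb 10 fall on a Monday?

3

Track Feb 10's weekday year by year (advancing +1, or +2 across a Feb 29):
  2091: Sat  2092: Sun (+1)  2093: Tue (+2)  2094: Wed (+1)  2095: Thu (+1)
  2096: Fri (+1)  2097: Sun (+2)  2098: Mon (+1) ✓  2099: Tue (+1)  2100: Wed (+1)
  2101: Thu (+1)  2102: Fri (+1)  2103: Sat (+1)  2104: Sun (+1)  2105: Tue (+2)
  2106: Wed (+1)  2107: Thu (+1)  2108: Fri (+1)  2109: Sun (+2)  2110: Mon (+1) ✓
  2111: Tue (+1)  2112: Wed (+1)  2113: Fri (+2)  2114: Sat (+1)  2115: Sun (+1)
  2116: Mon (+1) ✓
Monday years: 2098, 2110, 2116 — 3 in total.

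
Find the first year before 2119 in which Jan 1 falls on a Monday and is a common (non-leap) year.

2114

Jan 1 advances by 2 weekdays after a leap year and by 1 after a common year.
2119: Jan 1 is Sunday.
2118: Saturday
2117: Friday
2116: Wednesday (leap)
2115: Tuesday
2114: Monday
2114 begins on a Monday and is a common year.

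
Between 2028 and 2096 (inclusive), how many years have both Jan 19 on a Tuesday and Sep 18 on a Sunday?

2

Check each year's weekday for Jan 19 and Sep 18:
  2028: Wed/Mon  2029: Fri/Tue  2030: Sat/Wed  2031: Sun/Thu  2032: Mon/Sat  2033: Wed/Sun  2034: Thu/Mon  2035: Fri/Tue  2036: Sat/Thu  2037: Mon/Fri  2038: Tue/Sat  2039: Wed/Sun  2040: Thu/Tue  2041: Sat/Wed  …(41 more)…  2083: Tue/Sat  2084: Wed/Mon  2085: Fri/Tue  2086: Sat/Wed  2087: Sun/Thu  2088: Mon/Sat  2089: Wed/Sun  2090: Thu/Mon  2091: Fri/Tue  2092: Sat/Thu  2093: Mon/Fri  2094: Tue/Sat  2095: Wed/Sun  2096: Thu/Tue
Both conditions hold in: 2044, 2072 — 2.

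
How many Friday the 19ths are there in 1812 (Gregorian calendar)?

Check the 19th of each month of 1812: Jan 19: Sun, Feb 19: Wed, Mar 19: Thu, Apr 19: Sun, May 19: Tue, Jun 19: Fri, Jul 19: Sun, Aug 19: Wed, Sep 19: Sat, Oct 19: Mon, Nov 19: Thu, Dec 19: Sat.
Friday occurs in June — 1 month.

1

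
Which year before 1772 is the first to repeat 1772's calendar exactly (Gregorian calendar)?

1744

Two years share a calendar iff Jan 1 falls on the same weekday and both are leap or both are common. 1772: Jan 1 is Wednesday, leap year.
1771: Jan 1 Tuesday, common
1770: Jan 1 Monday, common
1769: Jan 1 Sunday, common
1768: Jan 1 Friday, leap
1767: Jan 1 Thursday, common
1766: Jan 1 Wednesday, common
1765: Jan 1 Tuesday, common
1764: Jan 1 Sunday, leap
1763: Jan 1 Saturday, common
1762: Jan 1 Friday, common
1761: Jan 1 Thursday, common
1760: Jan 1 Tuesday, leap
1759: Jan 1 Monday, common
1758: Jan 1 Sunday, common
1757: Jan 1 Saturday, common
1756: Jan 1 Thursday, leap
1755: Jan 1 Wednesday, common
1754: Jan 1 Tuesday, common
1753: Jan 1 Monday, common
1752: Jan 1 Saturday, leap
1751: Jan 1 Friday, common
1750: Jan 1 Thursday, common
1749: Jan 1 Wednesday, common
1748: Jan 1 Monday, leap
1747: Jan 1 Sunday, common
1746: Jan 1 Saturday, common
1745: Jan 1 Friday, common
1744: Jan 1 Wednesday, leap
1744 matches on both conditions.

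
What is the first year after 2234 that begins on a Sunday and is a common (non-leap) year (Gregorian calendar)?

Jan 1 advances by 2 weekdays after a leap year and by 1 after a common year.
2234: Jan 1 is Wednesday.
2235: Thursday
2236: Friday (leap)
2237: Sunday
2237 begins on a Sunday and is a common year.

2237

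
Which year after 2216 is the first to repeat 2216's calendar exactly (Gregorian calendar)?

2244

Two years share a calendar iff Jan 1 falls on the same weekday and both are leap or both are common. 2216: Jan 1 is Monday, leap year.
2217: Jan 1 Wednesday, common
2218: Jan 1 Thursday, common
2219: Jan 1 Friday, common
2220: Jan 1 Saturday, leap
2221: Jan 1 Monday, common
2222: Jan 1 Tuesday, common
2223: Jan 1 Wednesday, common
2224: Jan 1 Thursday, leap
2225: Jan 1 Saturday, common
2226: Jan 1 Sunday, common
2227: Jan 1 Monday, common
2228: Jan 1 Tuesday, leap
2229: Jan 1 Thursday, common
2230: Jan 1 Friday, common
2231: Jan 1 Saturday, common
2232: Jan 1 Sunday, leap
2233: Jan 1 Tuesday, common
2234: Jan 1 Wednesday, common
2235: Jan 1 Thursday, common
2236: Jan 1 Friday, leap
2237: Jan 1 Sunday, common
2238: Jan 1 Monday, common
2239: Jan 1 Tuesday, common
2240: Jan 1 Wednesday, leap
2241: Jan 1 Friday, common
2242: Jan 1 Saturday, common
2243: Jan 1 Sunday, common
2244: Jan 1 Monday, leap
2244 matches on both conditions.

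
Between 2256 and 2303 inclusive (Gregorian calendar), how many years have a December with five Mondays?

21

December has 31 days; it has five Mondays when Monday falls among the first (month-length − 28) days — i.e. when December 1 is one of Monday/Sunday/Saturday.
December 1 by year: 2256:Mon✓ 2257:Tue 2258:Wed 2259:Thu 2260:Sat✓ 2261:Sun✓ 2262:Mon✓ 2263:Tue 2264:Thu 2265:Fri 2266:Sat✓ 2267:Sun✓ 2268:Tue 2269:Wed 2270:Thu …(18 more)… 2289:Sun✓ 2290:Mon✓ 2291:Tue 2292:Thu 2293:Fri 2294:Sat✓ 2295:Sun✓ 2296:Tue 2297:Wed 2298:Thu 2299:Fri 2300:Sat✓ 2301:Sun✓ 2302:Mon✓ 2303:Tue
Years with five Mondays: 2256, 2260, 2261, 2262, 2266, 2267, 2272, 2273, 2277, 2278, 2279, 2283, 2284, 2288, 2289, 2290, 2294, 2295, 2300, 2301, 2302 → 21.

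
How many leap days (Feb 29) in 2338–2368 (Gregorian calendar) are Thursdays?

Leap years in 2338–2368: 8 of them.
Feb 29 weekday advances by 5 (mod 7) from one leap year to the next four years later (or differs when a century non-leap intervenes).
Leap-day weekdays: 2340:Thu✓ 2344:Tue 2348:Sun 2352:Fri 2356:Wed 2360:Mon 2364:Sat 2368:Thu✓
Thursday: 2340, 2368 → 2.

2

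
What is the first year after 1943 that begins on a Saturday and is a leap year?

1944

Jan 1 advances by 2 weekdays after a leap year and by 1 after a common year.
1943: Jan 1 is Friday.
1944: Saturday (leap)
1944 begins on a Saturday and is a leap year.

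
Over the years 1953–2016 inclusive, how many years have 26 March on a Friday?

Track 26 March's weekday year by year (advancing +1, or +2 across a Feb 29):
  1953: Thu  1954: Fri (+1) ✓  1955: Sat (+1)  1956: Mon (+2)  1957: Tue (+1)
  1958: Wed (+1)  1959: Thu (+1)  1960: Sat (+2)  1961: Sun (+1)  1962: Mon (+1)
  1963: Tue (+1)  1964: Thu (+2)  1965: Fri (+1) ✓  1966: Sat (+1)  … (36 more years) …
  2003: Wed (+1)  2004: Fri (+2) ✓  2005: Sat (+1)  2006: Sun (+1)  2007: Mon (+1)
  2008: Wed (+2)  2009: Thu (+1)  2010: Fri (+1) ✓  2011: Sat (+1)  2012: Mon (+2)
  2013: Tue (+1)  2014: Wed (+1)  2015: Thu (+1)  2016: Sat (+2)
Friday years: 1954, 1965, 1971, 1976, 1982, 1993, 1999, 2004, 2010 — 9 in total.

9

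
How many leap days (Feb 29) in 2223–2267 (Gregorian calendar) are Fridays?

Leap years in 2223–2267: 11 of them.
Feb 29 weekday advances by 5 (mod 7) from one leap year to the next four years later (or differs when a century non-leap intervenes).
Leap-day weekdays: 2224:Sun 2228:Fri✓ 2232:Wed 2236:Mon 2240:Sat 2244:Thu 2248:Tue 2252:Sun 2256:Fri✓ 2260:Wed 2264:Mon
Friday: 2228, 2256 → 2.

2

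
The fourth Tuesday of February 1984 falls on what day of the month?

February 1, 1984 is a Wednesday, so the first Tuesday is the 7th.
The fourth Tuesday is 7 + 21 = 28.

28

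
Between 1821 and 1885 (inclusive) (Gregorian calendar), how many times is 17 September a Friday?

9

Track 17 September's weekday year by year (advancing +1, or +2 across a Feb 29):
  1821: Mon  1822: Tue (+1)  1823: Wed (+1)  1824: Fri (+2) ✓  1825: Sat (+1)
  1826: Sun (+1)  1827: Mon (+1)  1828: Wed (+2)  1829: Thu (+1)  1830: Fri (+1) ✓
  1831: Sat (+1)  1832: Mon (+2)  1833: Tue (+1)  1834: Wed (+1)  … (37 more years) …
  1872: Tue (+2)  1873: Wed (+1)  1874: Thu (+1)  1875: Fri (+1) ✓  1876: Sun (+2)
  1877: Mon (+1)  1878: Tue (+1)  1879: Wed (+1)  1880: Fri (+2) ✓  1881: Sat (+1)
  1882: Sun (+1)  1883: Mon (+1)  1884: Wed (+2)  1885: Thu (+1)
Friday years: 1824, 1830, 1841, 1847, 1852, 1858, 1869, 1875, 1880 — 9 in total.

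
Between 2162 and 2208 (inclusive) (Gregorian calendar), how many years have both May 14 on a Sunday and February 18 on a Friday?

1

Check each year's weekday for May 14 and February 18:
  2162: Fri/Thu  2163: Sat/Fri  2164: Mon/Sat  2165: Tue/Mon  2166: Wed/Tue  2167: Thu/Wed  2168: Sat/Thu  2169: Sun/Sat  2170: Mon/Sun  2171: Tue/Mon  2172: Thu/Tue  2173: Fri/Thu  2174: Sat/Fri  2175: Sun/Sat  …(19 more)…  2195: Thu/Wed  2196: Sat/Thu  2197: Sun/Sat  2198: Mon/Sun  2199: Tue/Mon  2200: Wed/Tue  2201: Thu/Wed  2202: Fri/Thu  2203: Sat/Fri  2204: Mon/Sat  2205: Tue/Mon  2206: Wed/Tue  2207: Thu/Wed  2208: Sat/Thu
Both conditions hold in: 2180 — 1.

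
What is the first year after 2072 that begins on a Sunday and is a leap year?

Jan 1 advances by 2 weekdays after a leap year and by 1 after a common year.
2072: Jan 1 is Friday (leap).
2073: Sunday
2074: Monday
2075: Tuesday
2076: Wednesday (leap)
2077: Friday
2078: Saturday
2079: Sunday
2080: Monday (leap)
2081: Wednesday
2082: Thursday
2083: Friday
2084: Saturday (leap)
2085: Monday
2086: Tuesday
2087: Wednesday
2088: Thursday (leap)
2089: Saturday
2090: Sunday
2091: Monday
2092: Tuesday (leap)
2093: Thursday
2094: Friday
2095: Saturday
2096: Sunday (leap)
2096 begins on a Sunday and is a leap year.

2096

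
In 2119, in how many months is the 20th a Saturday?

Check the 20th of each month of 2119: Jan 20: Fri, Feb 20: Mon, Mar 20: Mon, Apr 20: Thu, May 20: Sat, Jun 20: Tue, Jul 20: Thu, Aug 20: Sun, Sep 20: Wed, Oct 20: Fri, Nov 20: Mon, Dec 20: Wed.
Saturday occurs in May — 1 month.

1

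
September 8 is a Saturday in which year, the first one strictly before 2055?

From one year to the next, a fixed date's weekday advances by 1, or by 2 when a Feb 29 lies between the two dates.
2055: September 8 is Wednesday.
2054: Tuesday (−1)
2053: Monday (−1)
2052: Sunday (−1)
2051: Friday (−2)
2050: Thursday (−1)
2049: Wednesday (−1)
2048: Tuesday (−1)
2047: Sunday (−2)
2046: Saturday (−1)
September 8 falls on a Saturday in 2046.

2046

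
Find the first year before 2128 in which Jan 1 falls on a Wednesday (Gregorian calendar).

2127

Jan 1 advances by 2 weekdays after a leap year and by 1 after a common year.
2128: Jan 1 is Thursday (leap).
2127: Wednesday
2127 begins on a Wednesday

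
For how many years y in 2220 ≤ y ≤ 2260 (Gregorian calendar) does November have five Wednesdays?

12

November has 30 days; it has five Wednesdays when Wednesday falls among the first (month-length − 28) days — i.e. when November 1 is one of Wednesday/Tuesday.
November 1 by year: 2220:Wed✓ 2221:Thu 2222:Fri 2223:Sat 2224:Mon 2225:Tue✓ 2226:Wed✓ 2227:Thu 2228:Sat 2229:Sun 2230:Mon 2231:Tue✓ 2232:Thu 2233:Fri 2234:Sat …(11 more)… 2246:Sun 2247:Mon 2248:Wed✓ 2249:Thu 2250:Fri 2251:Sat 2252:Mon 2253:Tue✓ 2254:Wed✓ 2255:Thu 2256:Sat 2257:Sun 2258:Mon 2259:Tue✓ 2260:Thu
Years with five Wednesdays: 2220, 2225, 2226, 2231, 2236, 2237, 2242, 2243, 2248, 2253, 2254, 2259 → 12.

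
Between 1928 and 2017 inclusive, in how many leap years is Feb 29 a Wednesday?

4

Leap years in 1928–2017: 23 of them.
Feb 29 weekday advances by 5 (mod 7) from one leap year to the next four years later (or differs when a century non-leap intervenes).
Leap-day weekdays: 1928:Wed✓ 1932:Mon 1936:Sat 1940:Thu 1944:Tue 1948:Sun 1952:Fri 1956:Wed✓ 1960:Mon 1964:Sat 1968:Thu 1972:Tue 1976:Sun 1980:Fri 1984:Wed✓ 1988:Mon 1992:Sat 1996:Thu 2000:Tue 2004:Sun 2008:Fri 2012:Wed✓ 2016:Mon
Wednesday: 1928, 1956, 1984, 2012 → 4.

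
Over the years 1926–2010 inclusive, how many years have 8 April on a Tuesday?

12

Track 8 April's weekday year by year (advancing +1, or +2 across a Feb 29):
  1926: Thu  1927: Fri (+1)  1928: Sun (+2)  1929: Mon (+1)  1930: Tue (+1) ✓
  1931: Wed (+1)  1932: Fri (+2)  1933: Sat (+1)  1934: Sun (+1)  1935: Mon (+1)
  1936: Wed (+2)  1937: Thu (+1)  1938: Fri (+1)  1939: Sat (+1)  … (57 more years) …
  1997: Tue (+1) ✓  1998: Wed (+1)  1999: Thu (+1)  2000: Sat (+2)  2001: Sun (+1)
  2002: Mon (+1)  2003: Tue (+1) ✓  2004: Thu (+2)  2005: Fri (+1)  2006: Sat (+1)
  2007: Sun (+1)  2008: Tue (+2) ✓  2009: Wed (+1)  2010: Thu (+1)
Tuesday years: 1930, 1941, 1947, 1952, 1958, 1969, 1975, 1980, 1986, 1997, 2003, 2008 — 12 in total.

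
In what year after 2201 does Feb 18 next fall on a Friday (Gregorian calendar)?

From one year to the next, a fixed date's weekday advances by 1, or by 2 when a Feb 29 lies between the two dates.
2201: February 18 is Wednesday.
2202: Thursday (+1)
2203: Friday (+1)
Feb 18 falls on a Friday in 2203.

2203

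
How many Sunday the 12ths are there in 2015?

2

Check the 12th of each month of 2015: Jan 12: Mon, Feb 12: Thu, Mar 12: Thu, Apr 12: Sun, May 12: Tue, Jun 12: Fri, Jul 12: Sun, Aug 12: Wed, Sep 12: Sat, Oct 12: Mon, Nov 12: Thu, Dec 12: Sat.
Sunday occurs in April, July — 2 months.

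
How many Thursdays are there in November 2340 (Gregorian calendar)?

4

November 2340 has 30 days and begins on Friday.
The first Thursday is November 7.
Thursdays fall on 7, 14, 21, 28 — that's 4.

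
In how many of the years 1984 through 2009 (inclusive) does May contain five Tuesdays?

May has 31 days; it has five Tuesdays when Tuesday falls among the first (month-length − 28) days — i.e. when May 1 is one of Tuesday/Monday/Sunday.
May 1 by year: 1984:Tue✓ 1985:Wed 1986:Thu 1987:Fri 1988:Sun✓ 1989:Mon✓ 1990:Tue✓ 1991:Wed 1992:Fri 1993:Sat 1994:Sun✓ 1995:Mon✓ 1996:Wed 1997:Thu 1998:Fri 1999:Sat 2000:Mon✓ 2001:Tue✓ 2002:Wed 2003:Thu 2004:Sat 2005:Sun✓ 2006:Mon✓ 2007:Tue✓ 2008:Thu 2009:Fri
Years with five Tuesdays: 1984, 1988, 1989, 1990, 1994, 1995, 2000, 2001, 2005, 2006, 2007 → 11.

11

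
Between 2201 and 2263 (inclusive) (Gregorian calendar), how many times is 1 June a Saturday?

9

Track 1 June's weekday year by year (advancing +1, or +2 across a Feb 29):
  2201: Mon  2202: Tue (+1)  2203: Wed (+1)  2204: Fri (+2)  2205: Sat (+1) ✓
  2206: Sun (+1)  2207: Mon (+1)  2208: Wed (+2)  2209: Thu (+1)  2210: Fri (+1)
  2211: Sat (+1) ✓  2212: Mon (+2)  2213: Tue (+1)  2214: Wed (+1)  … (35 more years) …
  2250: Sat (+1) ✓  2251: Sun (+1)  2252: Tue (+2)  2253: Wed (+1)  2254: Thu (+1)
  2255: Fri (+1)  2256: Sun (+2)  2257: Mon (+1)  2258: Tue (+1)  2259: Wed (+1)
  2260: Fri (+2)  2261: Sat (+1) ✓  2262: Sun (+1)  2263: Mon (+1)
Saturday years: 2205, 2211, 2216, 2222, 2233, 2239, 2244, 2250, 2261 — 9 in total.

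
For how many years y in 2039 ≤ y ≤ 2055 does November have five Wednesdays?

November has 30 days; it has five Wednesdays when Wednesday falls among the first (month-length − 28) days — i.e. when November 1 is one of Wednesday/Tuesday.
November 1 by year: 2039:Tue✓ 2040:Thu 2041:Fri 2042:Sat 2043:Sun 2044:Tue✓ 2045:Wed✓ 2046:Thu 2047:Fri 2048:Sun 2049:Mon 2050:Tue✓ 2051:Wed✓ 2052:Fri 2053:Sat 2054:Sun 2055:Mon
Years with five Wednesdays: 2039, 2044, 2045, 2050, 2051 → 5.

5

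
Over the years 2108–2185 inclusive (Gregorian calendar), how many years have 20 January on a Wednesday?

Track 20 January's weekday year by year (advancing +1, or +2 across a Feb 29):
  2108: Fri  2109: Sun (+2)  2110: Mon (+1)  2111: Tue (+1)  2112: Wed (+1) ✓
  2113: Fri (+2)  2114: Sat (+1)  2115: Sun (+1)  2116: Mon (+1)  2117: Wed (+2) ✓
  2118: Thu (+1)  2119: Fri (+1)  2120: Sat (+1)  2121: Mon (+2)  … (50 more years) …
  2172: Mon (+1)  2173: Wed (+2) ✓  2174: Thu (+1)  2175: Fri (+1)  2176: Sat (+1)
  2177: Mon (+2)  2178: Tue (+1)  2179: Wed (+1) ✓  2180: Thu (+1)  2181: Sat (+2)
  2182: Sun (+1)  2183: Mon (+1)  2184: Tue (+1)  2185: Thu (+2)
Wednesday years: 2112, 2117, 2123, 2134, 2140, 2145, 2151, 2162, 2168, 2173, 2179 — 11 in total.

11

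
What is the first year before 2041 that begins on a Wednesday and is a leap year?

Jan 1 advances by 2 weekdays after a leap year and by 1 after a common year.
2041: Jan 1 is Tuesday.
2040: Sunday (leap)
2039: Saturday
2038: Friday
2037: Thursday
2036: Tuesday (leap)
2035: Monday
2034: Sunday
2033: Saturday
2032: Thursday (leap)
2031: Wednesday
2030: Tuesday
2029: Monday
2028: Saturday (leap)
2027: Friday
2026: Thursday
2025: Wednesday
2024: Monday (leap)
2023: Sunday
2022: Saturday
2021: Friday
2020: Wednesday (leap)
2020 begins on a Wednesday and is a leap year.

2020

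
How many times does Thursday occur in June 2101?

5

June 2101 has 30 days and begins on Wednesday.
The first Thursday is June 2.
Thursdays fall on 2, 9, 16, 23, 30 — that's 5.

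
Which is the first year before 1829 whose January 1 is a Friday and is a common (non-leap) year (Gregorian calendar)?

1819

Jan 1 advances by 2 weekdays after a leap year and by 1 after a common year.
1829: Jan 1 is Thursday.
1828: Tuesday (leap)
1827: Monday
1826: Sunday
1825: Saturday
1824: Thursday (leap)
1823: Wednesday
1822: Tuesday
1821: Monday
1820: Saturday (leap)
1819: Friday
1819 begins on a Friday and is a common year.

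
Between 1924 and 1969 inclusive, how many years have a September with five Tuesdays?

14

September has 30 days; it has five Tuesdays when Tuesday falls among the first (month-length − 28) days — i.e. when September 1 is one of Tuesday/Monday.
September 1 by year: 1924:Mon✓ 1925:Tue✓ 1926:Wed 1927:Thu 1928:Sat 1929:Sun 1930:Mon✓ 1931:Tue✓ 1932:Thu 1933:Fri 1934:Sat 1935:Sun 1936:Tue✓ 1937:Wed 1938:Thu …(16 more)… 1955:Thu 1956:Sat 1957:Sun 1958:Mon✓ 1959:Tue✓ 1960:Thu 1961:Fri 1962:Sat 1963:Sun 1964:Tue✓ 1965:Wed 1966:Thu 1967:Fri 1968:Sun 1969:Mon✓
Years with five Tuesdays: 1924, 1925, 1930, 1931, 1936, 1941, 1942, 1947, 1952, 1953, 1958, 1959, 1964, 1969 → 14.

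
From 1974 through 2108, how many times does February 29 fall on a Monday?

Leap years in 1974–2108: 33 of them.
Feb 29 weekday advances by 5 (mod 7) from one leap year to the next four years later (or differs when a century non-leap intervenes).
Leap-day weekdays: 1976:Sun 1980:Fri 1984:Wed 1988:Mon✓ 1992:Sat 1996:Thu 2000:Tue 2004:Sun 2008:Fri 2012:Wed 2016:Mon✓ 2020:Sat 2024:Thu …(7 more)… 2056:Tue 2060:Sun 2064:Fri 2068:Wed 2072:Mon✓ 2076:Sat 2080:Thu 2084:Tue 2088:Sun 2092:Fri 2096:Wed 2104:Fri 2108:Wed
Monday: 1988, 2016, 2044, 2072 → 4.

4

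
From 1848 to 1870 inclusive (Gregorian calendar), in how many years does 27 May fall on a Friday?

4

Track 27 May's weekday year by year (advancing +1, or +2 across a Feb 29):
  1848: Sat  1849: Sun (+1)  1850: Mon (+1)  1851: Tue (+1)  1852: Thu (+2)
  1853: Fri (+1) ✓  1854: Sat (+1)  1855: Sun (+1)  1856: Tue (+2)  1857: Wed (+1)
  1858: Thu (+1)  1859: Fri (+1) ✓  1860: Sun (+2)  1861: Mon (+1)  1862: Tue (+1)
  1863: Wed (+1)  1864: Fri (+2) ✓  1865: Sat (+1)  1866: Sun (+1)  1867: Mon (+1)
  1868: Wed (+2)  1869: Thu (+1)  1870: Fri (+1) ✓
Friday years: 1853, 1859, 1864, 1870 — 4 in total.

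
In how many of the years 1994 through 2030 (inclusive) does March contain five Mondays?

15

March has 31 days; it has five Mondays when Monday falls among the first (month-length − 28) days — i.e. when March 1 is one of Monday/Sunday/Saturday.
March 1 by year: 1994:Tue 1995:Wed 1996:Fri 1997:Sat✓ 1998:Sun✓ 1999:Mon✓ 2000:Wed 2001:Thu 2002:Fri 2003:Sat✓ 2004:Mon✓ 2005:Tue 2006:Wed 2007:Thu 2008:Sat✓ …(7 more)… 2016:Tue 2017:Wed 2018:Thu 2019:Fri 2020:Sun✓ 2021:Mon✓ 2022:Tue 2023:Wed 2024:Fri 2025:Sat✓ 2026:Sun✓ 2027:Mon✓ 2028:Wed 2029:Thu 2030:Fri
Years with five Mondays: 1997, 1998, 1999, 2003, 2004, 2008, 2009, 2010, 2014, 2015, 2020, 2021, 2025, 2026, 2027 → 15.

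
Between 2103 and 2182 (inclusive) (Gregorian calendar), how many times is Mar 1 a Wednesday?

Track Mar 1's weekday year by year (advancing +1, or +2 across a Feb 29):
  2103: Thu  2104: Sat (+2)  2105: Sun (+1)  2106: Mon (+1)  2107: Tue (+1)
  2108: Thu (+2)  2109: Fri (+1)  2110: Sat (+1)  2111: Sun (+1)  2112: Tue (+2)
  2113: Wed (+1) ✓  2114: Thu (+1)  2115: Fri (+1)  2116: Sun (+2)  … (52 more years) …
  2169: Wed (+1) ✓  2170: Thu (+1)  2171: Fri (+1)  2172: Sun (+2)  2173: Mon (+1)
  2174: Tue (+1)  2175: Wed (+1) ✓  2176: Fri (+2)  2177: Sat (+1)  2178: Sun (+1)
  2179: Mon (+1)  2180: Wed (+2) ✓  2181: Thu (+1)  2182: Fri (+1)
Wednesday years: 2113, 2119, 2124, 2130, 2141, 2147, 2152, 2158, 2169, 2175, 2180 — 11 in total.

11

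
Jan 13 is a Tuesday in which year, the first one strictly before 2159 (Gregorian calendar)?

2156

From one year to the next, a fixed date's weekday advances by 1, or by 2 when a Feb 29 lies between the two dates.
2159: January 13 is Saturday.
2158: Friday (−1)
2157: Thursday (−1)
2156: Tuesday (−2)
Jan 13 falls on a Tuesday in 2156.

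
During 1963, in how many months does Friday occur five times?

A month of length L has five Fridays iff its first Friday is on day ≤ L−28 (so day 1–3 in a 31-day month, 1–2 in a 30-day month, day 1 in a leap February).
Checking each month of 1963: Jan starts Tue (31d); Feb starts Fri (28d); Mar starts Fri (31d) ✓; Apr starts Mon (30d); May starts Wed (31d) ✓; Jun starts Sat (30d); Jul starts Mon (31d); Aug starts Thu (31d) ✓; Sep starts Sun (30d); Oct starts Tue (31d); Nov starts Fri (30d) ✓; Dec starts Sun (31d).
Five-Friday months: March, May, August, November → 4.

4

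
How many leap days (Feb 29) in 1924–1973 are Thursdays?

Leap years in 1924–1973: 13 of them.
Feb 29 weekday advances by 5 (mod 7) from one leap year to the next four years later (or differs when a century non-leap intervenes).
Leap-day weekdays: 1924:Fri 1928:Wed 1932:Mon 1936:Sat 1940:Thu✓ 1944:Tue 1948:Sun 1952:Fri 1956:Wed 1960:Mon 1964:Sat 1968:Thu✓ 1972:Tue
Thursday: 1940, 1968 → 2.

2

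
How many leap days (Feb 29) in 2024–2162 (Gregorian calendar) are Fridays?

Leap years in 2024–2162: 34 of them.
Feb 29 weekday advances by 5 (mod 7) from one leap year to the next four years later (or differs when a century non-leap intervenes).
Leap-day weekdays: 2024:Thu 2028:Tue 2032:Sun 2036:Fri✓ 2040:Wed 2044:Mon 2048:Sat 2052:Thu 2056:Tue 2060:Sun 2064:Fri✓ 2068:Wed 2072:Mon …(8 more)… 2112:Mon 2116:Sat 2120:Thu 2124:Tue 2128:Sun 2132:Fri✓ 2136:Wed 2140:Mon 2144:Sat 2148:Thu 2152:Tue 2156:Sun 2160:Fri✓
Friday: 2036, 2064, 2092, 2104, 2132, 2160 → 6.

6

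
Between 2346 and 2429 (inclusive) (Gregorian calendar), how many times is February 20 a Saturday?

Track February 20's weekday year by year (advancing +1, or +2 across a Feb 29):
  2346: Wed  2347: Thu (+1)  2348: Fri (+1)  2349: Sun (+2)  2350: Mon (+1)
  2351: Tue (+1)  2352: Wed (+1)  2353: Fri (+2)  2354: Sat (+1) ✓  2355: Sun (+1)
  2356: Mon (+1)  2357: Wed (+2)  2358: Thu (+1)  2359: Fri (+1)  … (56 more years) …
  2416: Sat (+1) ✓  2417: Mon (+2)  2418: Tue (+1)  2419: Wed (+1)  2420: Thu (+1)
  2421: Sat (+2) ✓  2422: Sun (+1)  2423: Mon (+1)  2424: Tue (+1)  2425: Thu (+2)
  2426: Fri (+1)  2427: Sat (+1) ✓  2428: Sun (+1)  2429: Tue (+2)
Saturday years: 2354, 2360, 2365, 2371, 2382, 2388, 2393, 2399, 2410, 2416, 2421, 2427 — 12 in total.

12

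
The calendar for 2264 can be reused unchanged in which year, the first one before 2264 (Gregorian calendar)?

Two years share a calendar iff Jan 1 falls on the same weekday and both are leap or both are common. 2264: Jan 1 is Friday, leap year.
2263: Jan 1 Thursday, common
2262: Jan 1 Wednesday, common
2261: Jan 1 Tuesday, common
2260: Jan 1 Sunday, leap
2259: Jan 1 Saturday, common
2258: Jan 1 Friday, common
2257: Jan 1 Thursday, common
2256: Jan 1 Tuesday, leap
2255: Jan 1 Monday, common
2254: Jan 1 Sunday, common
2253: Jan 1 Saturday, common
2252: Jan 1 Thursday, leap
2251: Jan 1 Wednesday, common
2250: Jan 1 Tuesday, common
2249: Jan 1 Monday, common
2248: Jan 1 Saturday, leap
2247: Jan 1 Friday, common
2246: Jan 1 Thursday, common
2245: Jan 1 Wednesday, common
2244: Jan 1 Monday, leap
2243: Jan 1 Sunday, common
2242: Jan 1 Saturday, common
2241: Jan 1 Friday, common
2240: Jan 1 Wednesday, leap
2239: Jan 1 Tuesday, common
2238: Jan 1 Monday, common
2237: Jan 1 Sunday, common
2236: Jan 1 Friday, leap
2236 matches on both conditions.

2236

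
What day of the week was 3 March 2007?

January 1, 2007 is a Monday.
March 3 is day 62 of the year, i.e. 61 days after Jan 1.
61 mod 7 = 5, so advance 5 weekdays from Monday: Saturday.

Saturday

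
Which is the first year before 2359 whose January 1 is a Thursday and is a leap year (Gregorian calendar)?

2348

Jan 1 advances by 2 weekdays after a leap year and by 1 after a common year.
2359: Jan 1 is Thursday.
2358: Wednesday
2357: Tuesday
2356: Sunday (leap)
2355: Saturday
2354: Friday
2353: Thursday
2352: Tuesday (leap)
2351: Monday
2350: Sunday
2349: Saturday
2348: Thursday (leap)
2348 begins on a Thursday and is a leap year.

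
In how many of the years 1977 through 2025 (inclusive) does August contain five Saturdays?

21

August has 31 days; it has five Saturdays when Saturday falls among the first (month-length − 28) days — i.e. when August 1 is one of Saturday/Friday/Thursday.
August 1 by year: 1977:Mon 1978:Tue 1979:Wed 1980:Fri✓ 1981:Sat✓ 1982:Sun 1983:Mon 1984:Wed 1985:Thu✓ 1986:Fri✓ 1987:Sat✓ 1988:Mon 1989:Tue 1990:Wed 1991:Thu✓ …(19 more)… 2011:Mon 2012:Wed 2013:Thu✓ 2014:Fri✓ 2015:Sat✓ 2016:Mon 2017:Tue 2018:Wed 2019:Thu✓ 2020:Sat✓ 2021:Sun 2022:Mon 2023:Tue 2024:Thu✓ 2025:Fri✓
Years with five Saturdays: 1980, 1981, 1985, 1986, 1987, 1991, 1992, 1996, 1997, 1998, 2002, 2003, 2008, 2009, 2013, 2014, 2015, 2019, 2020, 2024, 2025 → 21.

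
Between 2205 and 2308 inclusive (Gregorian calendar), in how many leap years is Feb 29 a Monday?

5

Leap years in 2205–2308: 25 of them.
Feb 29 weekday advances by 5 (mod 7) from one leap year to the next four years later (or differs when a century non-leap intervenes).
Leap-day weekdays: 2208:Mon✓ 2212:Sat 2216:Thu 2220:Tue 2224:Sun 2228:Fri 2232:Wed 2236:Mon✓ 2240:Sat 2244:Thu 2248:Tue 2252:Sun 2256:Fri 2260:Wed 2264:Mon✓ 2268:Sat 2272:Thu 2276:Tue 2280:Sun 2284:Fri 2288:Wed 2292:Mon✓ 2296:Sat 2304:Mon✓ 2308:Sat
Monday: 2208, 2236, 2264, 2292, 2304 → 5.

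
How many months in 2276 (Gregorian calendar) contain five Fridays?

A month of length L has five Fridays iff its first Friday is on day ≤ L−28 (so day 1–3 in a 31-day month, 1–2 in a 30-day month, day 1 in a leap February).
Checking each month of 2276: Jan starts Sat (31d); Feb starts Tue (29d); Mar starts Wed (31d) ✓; Apr starts Sat (30d); May starts Mon (31d); Jun starts Thu (30d) ✓; Jul starts Sat (31d); Aug starts Tue (31d); Sep starts Fri (30d) ✓; Oct starts Sun (31d); Nov starts Wed (30d); Dec starts Fri (31d) ✓.
Five-Friday months: March, June, September, December → 4.

4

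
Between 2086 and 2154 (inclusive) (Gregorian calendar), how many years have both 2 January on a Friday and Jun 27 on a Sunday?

2

Check each year's weekday for 2 January and Jun 27:
  2086: Wed/Thu  2087: Thu/Fri  2088: Fri/Sun ✓  2089: Sun/Mon  2090: Mon/Tue  2091: Tue/Wed  2092: Wed/Fri  2093: Fri/Sat  2094: Sat/Sun  2095: Sun/Mon  2096: Mon/Wed  2097: Wed/Thu  2098: Thu/Fri  2099: Fri/Sat  …(41 more)…  2141: Mon/Tue  2142: Tue/Wed  2143: Wed/Thu  2144: Thu/Sat  2145: Sat/Sun  2146: Sun/Mon  2147: Mon/Tue  2148: Tue/Thu  2149: Thu/Fri  2150: Fri/Sat  2151: Sat/Sun  2152: Sun/Tue  2153: Tue/Wed  2154: Wed/Thu
Both conditions hold in: 2088, 2128 — 2.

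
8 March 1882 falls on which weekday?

January 1, 1882 is a Sunday.
March 8 is day 67 of the year, i.e. 66 days after Jan 1.
66 mod 7 = 3, so advance 3 weekdays from Sunday: Wednesday.

Wednesday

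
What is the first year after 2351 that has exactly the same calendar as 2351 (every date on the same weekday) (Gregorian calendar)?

2362

Two years share a calendar iff Jan 1 falls on the same weekday and both are leap or both are common. 2351: Jan 1 is Monday, common year.
2352: Jan 1 Tuesday, leap
2353: Jan 1 Thursday, common
2354: Jan 1 Friday, common
2355: Jan 1 Saturday, common
2356: Jan 1 Sunday, leap
2357: Jan 1 Tuesday, common
2358: Jan 1 Wednesday, common
2359: Jan 1 Thursday, common
2360: Jan 1 Friday, leap
2361: Jan 1 Sunday, common
2362: Jan 1 Monday, common
2362 matches on both conditions.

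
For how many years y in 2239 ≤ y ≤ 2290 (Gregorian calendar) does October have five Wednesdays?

23

October has 31 days; it has five Wednesdays when Wednesday falls among the first (month-length − 28) days — i.e. when October 1 is one of Wednesday/Tuesday/Monday.
October 1 by year: 2239:Tue✓ 2240:Thu 2241:Fri 2242:Sat 2243:Sun 2244:Tue✓ 2245:Wed✓ 2246:Thu 2247:Fri 2248:Sun 2249:Mon✓ 2250:Tue✓ 2251:Wed✓ 2252:Fri 2253:Sat …(22 more)… 2276:Sun 2277:Mon✓ 2278:Tue✓ 2279:Wed✓ 2280:Fri 2281:Sat 2282:Sun 2283:Mon✓ 2284:Wed✓ 2285:Thu 2286:Fri 2287:Sat 2288:Mon✓ 2289:Tue✓ 2290:Wed✓
Years with five Wednesdays: 2239, 2244, 2245, 2249, 2250, 2251, 2255, 2256, 2260, 2261, 2262, 2266, 2267, 2272, 2273, 2277, 2278, 2279, 2283, 2284, 2288, 2289, 2290 → 23.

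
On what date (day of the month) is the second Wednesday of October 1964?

October 1, 1964 is a Thursday, so the first Wednesday is the 7th.
The second Wednesday is 7 + 7 = 14.

14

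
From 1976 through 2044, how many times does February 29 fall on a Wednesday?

3

Leap years in 1976–2044: 18 of them.
Feb 29 weekday advances by 5 (mod 7) from one leap year to the next four years later (or differs when a century non-leap intervenes).
Leap-day weekdays: 1976:Sun 1980:Fri 1984:Wed✓ 1988:Mon 1992:Sat 1996:Thu 2000:Tue 2004:Sun 2008:Fri 2012:Wed✓ 2016:Mon 2020:Sat 2024:Thu 2028:Tue 2032:Sun 2036:Fri 2040:Wed✓ 2044:Mon
Wednesday: 1984, 2012, 2040 → 3.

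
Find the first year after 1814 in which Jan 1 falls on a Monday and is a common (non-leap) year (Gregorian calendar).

1821

Jan 1 advances by 2 weekdays after a leap year and by 1 after a common year.
1814: Jan 1 is Saturday.
1815: Sunday
1816: Monday (leap)
1817: Wednesday
1818: Thursday
1819: Friday
1820: Saturday (leap)
1821: Monday
1821 begins on a Monday and is a common year.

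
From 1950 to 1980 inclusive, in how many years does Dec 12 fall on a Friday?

5

Track Dec 12's weekday year by year (advancing +1, or +2 across a Feb 29):
  1950: Tue  1951: Wed (+1)  1952: Fri (+2) ✓  1953: Sat (+1)  1954: Sun (+1)
  1955: Mon (+1)  1956: Wed (+2)  1957: Thu (+1)  1958: Fri (+1) ✓  1959: Sat (+1)
  1960: Mon (+2)  1961: Tue (+1)  1962: Wed (+1)  1963: Thu (+1)  … (3 more years) …
  1967: Tue (+1)  1968: Thu (+2)  1969: Fri (+1) ✓  1970: Sat (+1)  1971: Sun (+1)
  1972: Tue (+2)  1973: Wed (+1)  1974: Thu (+1)  1975: Fri (+1) ✓  1976: Sun (+2)
  1977: Mon (+1)  1978: Tue (+1)  1979: Wed (+1)  1980: Fri (+2) ✓
Friday years: 1952, 1958, 1969, 1975, 1980 — 5 in total.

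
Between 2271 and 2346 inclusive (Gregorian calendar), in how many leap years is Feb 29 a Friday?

Leap years in 2271–2346: 18 of them.
Feb 29 weekday advances by 5 (mod 7) from one leap year to the next four years later (or differs when a century non-leap intervenes).
Leap-day weekdays: 2272:Thu 2276:Tue 2280:Sun 2284:Fri✓ 2288:Wed 2292:Mon 2296:Sat 2304:Mon 2308:Sat 2312:Thu 2316:Tue 2320:Sun 2324:Fri✓ 2328:Wed 2332:Mon 2336:Sat 2340:Thu 2344:Tue
Friday: 2284, 2324 → 2.

2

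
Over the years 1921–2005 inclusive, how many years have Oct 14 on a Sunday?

Track Oct 14's weekday year by year (advancing +1, or +2 across a Feb 29):
  1921: Fri  1922: Sat (+1)  1923: Sun (+1) ✓  1924: Tue (+2)  1925: Wed (+1)
  1926: Thu (+1)  1927: Fri (+1)  1928: Sun (+2) ✓  1929: Mon (+1)  1930: Tue (+1)
  1931: Wed (+1)  1932: Fri (+2)  1933: Sat (+1)  1934: Sun (+1) ✓  … (57 more years) …
  1992: Wed (+2)  1993: Thu (+1)  1994: Fri (+1)  1995: Sat (+1)  1996: Mon (+2)
  1997: Tue (+1)  1998: Wed (+1)  1999: Thu (+1)  2000: Sat (+2)  2001: Sun (+1) ✓
  2002: Mon (+1)  2003: Tue (+1)  2004: Thu (+2)  2005: Fri (+1)
Sunday years: 1923, 1928, 1934, 1945, 1951, 1956, 1962, 1973, 1979, 1984, 1990, 2001 — 12 in total.

12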